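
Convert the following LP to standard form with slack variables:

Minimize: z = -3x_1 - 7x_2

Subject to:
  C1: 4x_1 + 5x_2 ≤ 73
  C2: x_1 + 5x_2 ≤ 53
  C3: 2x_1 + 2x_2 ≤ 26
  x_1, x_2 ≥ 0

min z = -3x_1 - 7x_2

s.t.
  4x_1 + 5x_2 + s1 = 73
  x_1 + 5x_2 + s2 = 53
  2x_1 + 2x_2 + s3 = 26
  x_1, x_2, s1, s2, s3 ≥ 0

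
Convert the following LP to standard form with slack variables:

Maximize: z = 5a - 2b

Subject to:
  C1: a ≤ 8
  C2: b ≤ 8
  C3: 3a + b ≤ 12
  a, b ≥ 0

max z = 5a - 2b

s.t.
  a + s1 = 8
  b + s2 = 8
  3a + b + s3 = 12
  a, b, s1, s2, s3 ≥ 0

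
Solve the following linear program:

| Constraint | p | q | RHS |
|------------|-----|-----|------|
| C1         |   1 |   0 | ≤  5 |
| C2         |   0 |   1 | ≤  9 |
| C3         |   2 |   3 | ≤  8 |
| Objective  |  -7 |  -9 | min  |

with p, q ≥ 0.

Evaluate the objective at each vertex of the feasible region:
  z(0, 0) = 0
  z(4, 0) = -28  ←
  z(0, 2.667) = -24
The minimum is at p = 4, q = 0.

p = 4, q = 0, z = -28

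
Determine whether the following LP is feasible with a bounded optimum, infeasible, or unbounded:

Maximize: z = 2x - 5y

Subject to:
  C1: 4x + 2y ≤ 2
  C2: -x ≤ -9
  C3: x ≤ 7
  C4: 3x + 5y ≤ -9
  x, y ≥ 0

Infeasible (no feasible solution exists)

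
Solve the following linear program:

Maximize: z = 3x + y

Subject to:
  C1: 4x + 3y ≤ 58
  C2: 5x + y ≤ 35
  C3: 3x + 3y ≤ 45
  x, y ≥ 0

Evaluate the objective at each vertex of the feasible region:
  z(0, 0) = 0
  z(7, 0) = 21
  z(5, 10) = 25  ←
  z(0, 15) = 15
The maximum is at x = 5, y = 10.

x = 5, y = 10, z = 25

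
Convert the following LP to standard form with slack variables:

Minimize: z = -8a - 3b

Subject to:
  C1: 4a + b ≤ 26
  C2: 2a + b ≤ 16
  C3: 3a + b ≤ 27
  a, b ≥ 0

min z = -8a - 3b

s.t.
  4a + b + s1 = 26
  2a + b + s2 = 16
  3a + b + s3 = 27
  a, b, s1, s2, s3 ≥ 0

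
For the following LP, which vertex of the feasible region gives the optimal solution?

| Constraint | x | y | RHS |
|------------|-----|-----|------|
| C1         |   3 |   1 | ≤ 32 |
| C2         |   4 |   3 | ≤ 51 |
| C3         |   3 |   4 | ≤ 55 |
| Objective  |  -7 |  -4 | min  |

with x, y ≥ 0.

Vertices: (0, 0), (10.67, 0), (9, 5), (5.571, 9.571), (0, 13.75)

Evaluate the objective at each vertex of the feasible region:
  z(0, 0) = 0
  z(10.67, 0) = -74.67
  z(9, 5) = -83  ←
  z(5.571, 9.571) = -77.29
  z(0, 13.75) = -55
The minimum is at x = 9, y = 5.

(9, 5)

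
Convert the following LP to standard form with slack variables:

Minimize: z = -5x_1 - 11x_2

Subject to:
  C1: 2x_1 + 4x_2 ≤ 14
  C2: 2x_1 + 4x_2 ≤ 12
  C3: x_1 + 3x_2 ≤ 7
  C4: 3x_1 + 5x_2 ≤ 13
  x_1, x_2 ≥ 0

min z = -5x_1 - 11x_2

s.t.
  2x_1 + 4x_2 + s1 = 14
  2x_1 + 4x_2 + s2 = 12
  x_1 + 3x_2 + s3 = 7
  3x_1 + 5x_2 + s4 = 13
  x_1, x_2, s1, s2, s3, s4 ≥ 0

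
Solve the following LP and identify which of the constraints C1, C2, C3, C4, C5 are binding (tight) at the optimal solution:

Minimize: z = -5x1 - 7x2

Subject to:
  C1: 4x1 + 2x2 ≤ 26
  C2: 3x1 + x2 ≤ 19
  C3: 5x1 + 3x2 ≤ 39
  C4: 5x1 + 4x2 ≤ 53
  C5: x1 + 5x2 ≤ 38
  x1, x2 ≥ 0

At x1 = 3, x2 = 7, compute slack b - a·x for each constraint:
  C1: 26 − 26 = 0  (binding)
  C2: 19 − 16 = 3  (slack)
  C3: 39 − 36 = 3  (slack)
  C4: 53 − 43 = 10  (slack)
  C5: 38 − 38 = 0  (binding)

Optimal: x1 = 3, x2 = 7
Binding: C1, C5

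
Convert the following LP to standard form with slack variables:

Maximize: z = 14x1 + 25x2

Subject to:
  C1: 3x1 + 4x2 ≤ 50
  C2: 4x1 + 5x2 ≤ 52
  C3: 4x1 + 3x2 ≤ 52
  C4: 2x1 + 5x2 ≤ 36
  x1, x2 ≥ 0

max z = 14x1 + 25x2

s.t.
  3x1 + 4x2 + s1 = 50
  4x1 + 5x2 + s2 = 52
  4x1 + 3x2 + s3 = 52
  2x1 + 5x2 + s4 = 36
  x1, x2, s1, s2, s3, s4 ≥ 0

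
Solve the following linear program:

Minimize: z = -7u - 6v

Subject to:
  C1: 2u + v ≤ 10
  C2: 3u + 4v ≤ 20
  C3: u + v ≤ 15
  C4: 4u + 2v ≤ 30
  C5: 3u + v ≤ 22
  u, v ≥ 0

Evaluate the objective at each vertex of the feasible region:
  z(0, 0) = 0
  z(5, 0) = -35
  z(4, 2) = -40  ←
  z(0, 5) = -30
The minimum is at u = 4, v = 2.

u = 4, v = 2, z = -40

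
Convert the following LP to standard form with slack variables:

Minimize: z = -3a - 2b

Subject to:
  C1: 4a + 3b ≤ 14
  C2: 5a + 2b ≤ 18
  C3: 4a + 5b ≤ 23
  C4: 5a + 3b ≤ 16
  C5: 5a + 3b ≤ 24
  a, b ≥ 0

min z = -3a - 2b

s.t.
  4a + 3b + s1 = 14
  5a + 2b + s2 = 18
  4a + 5b + s3 = 23
  5a + 3b + s4 = 16
  5a + 3b + s5 = 24
  a, b, s1, s2, s3, s4, s5 ≥ 0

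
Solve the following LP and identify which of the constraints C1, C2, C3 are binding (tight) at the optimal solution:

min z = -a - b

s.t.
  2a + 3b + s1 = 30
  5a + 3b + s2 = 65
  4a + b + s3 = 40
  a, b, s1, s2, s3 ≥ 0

At a = 9, b = 4, compute slack b - a·x for each constraint:
  C1: 30 − 30 = 0  (binding)
  C2: 65 − 57 = 8  (slack)
  C3: 40 − 40 = 0  (binding)

Optimal: a = 9, b = 4
Binding: C1, C3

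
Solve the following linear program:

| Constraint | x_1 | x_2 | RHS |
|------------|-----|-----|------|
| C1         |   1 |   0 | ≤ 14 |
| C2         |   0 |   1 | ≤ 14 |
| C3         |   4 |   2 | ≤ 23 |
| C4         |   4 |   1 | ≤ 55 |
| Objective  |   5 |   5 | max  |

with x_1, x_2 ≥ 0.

Evaluate the objective at each vertex of the feasible region:
  z(0, 0) = 0
  z(5.75, 0) = 28.75
  z(0, 11.5) = 57.5  ←
The maximum is at x_1 = 0, x_2 = 11.5.

x_1 = 0, x_2 = 11.5, z = 57.5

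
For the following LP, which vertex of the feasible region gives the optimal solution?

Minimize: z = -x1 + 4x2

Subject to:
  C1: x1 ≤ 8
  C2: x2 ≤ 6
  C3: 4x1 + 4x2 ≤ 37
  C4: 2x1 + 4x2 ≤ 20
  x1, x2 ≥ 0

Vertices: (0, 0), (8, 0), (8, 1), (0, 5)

Evaluate the objective at each vertex of the feasible region:
  z(0, 0) = 0
  z(8, 0) = -8  ←
  z(8, 1) = -4
  z(0, 5) = 20
The minimum is at x1 = 8, x2 = 0.

(8, 0)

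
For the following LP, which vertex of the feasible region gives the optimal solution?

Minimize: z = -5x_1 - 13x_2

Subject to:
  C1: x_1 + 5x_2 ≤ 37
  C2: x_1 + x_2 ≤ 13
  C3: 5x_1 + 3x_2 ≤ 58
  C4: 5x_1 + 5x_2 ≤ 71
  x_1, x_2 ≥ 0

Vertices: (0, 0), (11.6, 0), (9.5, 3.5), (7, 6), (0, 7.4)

Evaluate the objective at each vertex of the feasible region:
  z(0, 0) = 0
  z(11.6, 0) = -58
  z(9.5, 3.5) = -93
  z(7, 6) = -113  ←
  z(0, 7.4) = -96.2
The minimum is at x_1 = 7, x_2 = 6.

(7, 6)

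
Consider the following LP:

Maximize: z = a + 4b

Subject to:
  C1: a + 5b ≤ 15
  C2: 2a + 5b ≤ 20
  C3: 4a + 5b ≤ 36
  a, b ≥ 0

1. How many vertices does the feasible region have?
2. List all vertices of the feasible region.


1. 5
2. (0, 0), (9, 0), (8, 0.8), (5, 2), (0, 3)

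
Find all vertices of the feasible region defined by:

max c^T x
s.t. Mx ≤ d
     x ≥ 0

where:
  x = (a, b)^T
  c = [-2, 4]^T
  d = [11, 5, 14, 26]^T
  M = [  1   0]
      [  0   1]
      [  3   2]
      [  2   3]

(0, 0), (4.667, 0), (1.333, 5), (0, 5)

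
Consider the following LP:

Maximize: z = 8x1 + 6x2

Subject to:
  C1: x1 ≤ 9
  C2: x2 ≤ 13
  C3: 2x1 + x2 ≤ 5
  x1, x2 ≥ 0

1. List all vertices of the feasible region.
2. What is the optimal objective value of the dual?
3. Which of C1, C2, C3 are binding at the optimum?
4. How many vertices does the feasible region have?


1. (0, 0), (2.5, 0), (0, 5)
2. 30
3. C3
4. 3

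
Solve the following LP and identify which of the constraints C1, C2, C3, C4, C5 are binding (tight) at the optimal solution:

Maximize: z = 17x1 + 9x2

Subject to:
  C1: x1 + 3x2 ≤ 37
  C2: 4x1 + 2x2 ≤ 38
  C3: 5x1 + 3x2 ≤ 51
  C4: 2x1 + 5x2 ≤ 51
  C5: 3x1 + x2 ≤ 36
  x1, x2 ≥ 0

At x1 = 6, x2 = 7, compute slack b - a·x for each constraint:
  C1: 37 − 27 = 10  (slack)
  C2: 38 − 38 = 0  (binding)
  C3: 51 − 51 = 0  (binding)
  C4: 51 − 47 = 4  (slack)
  C5: 36 − 25 = 11  (slack)

Optimal: x1 = 6, x2 = 7
Binding: C2, C3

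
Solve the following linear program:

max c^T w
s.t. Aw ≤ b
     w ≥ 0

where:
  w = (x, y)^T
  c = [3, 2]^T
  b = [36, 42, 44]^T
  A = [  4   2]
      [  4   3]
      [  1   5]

Evaluate the objective at each vertex of the feasible region:
  z(0, 0) = 0
  z(9, 0) = 27
  z(6, 6) = 30  ←
  z(4.588, 7.882) = 29.53
  z(0, 8.8) = 17.6
The maximum is at x = 6, y = 6.

x = 6, y = 6, z = 30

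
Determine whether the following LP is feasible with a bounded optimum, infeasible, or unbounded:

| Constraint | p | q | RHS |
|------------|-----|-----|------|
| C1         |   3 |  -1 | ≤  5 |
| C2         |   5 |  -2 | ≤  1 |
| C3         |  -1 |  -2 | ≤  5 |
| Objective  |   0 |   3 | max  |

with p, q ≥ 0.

Unbounded (objective can increase without bound)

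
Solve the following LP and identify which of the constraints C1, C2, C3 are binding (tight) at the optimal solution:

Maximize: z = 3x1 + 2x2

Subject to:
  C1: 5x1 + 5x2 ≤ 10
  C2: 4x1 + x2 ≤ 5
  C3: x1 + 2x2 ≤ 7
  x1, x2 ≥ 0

At x1 = 1, x2 = 1, compute slack b - a·x for each constraint:
  C1: 10 − 10 = 0  (binding)
  C2: 5 − 5 = 0  (binding)
  C3: 7 − 3 = 4  (slack)

Optimal: x1 = 1, x2 = 1
Binding: C1, C2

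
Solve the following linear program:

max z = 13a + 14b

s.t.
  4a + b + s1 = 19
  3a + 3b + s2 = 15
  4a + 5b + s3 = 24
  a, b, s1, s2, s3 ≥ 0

Evaluate the objective at each vertex of the feasible region:
  z(0, 0) = 0
  z(4.75, 0) = 61.75
  z(4.667, 0.3333) = 65.33
  z(1, 4) = 69  ←
  z(0, 4.8) = 67.2
The maximum is at a = 1, b = 4.

a = 1, b = 4, z = 69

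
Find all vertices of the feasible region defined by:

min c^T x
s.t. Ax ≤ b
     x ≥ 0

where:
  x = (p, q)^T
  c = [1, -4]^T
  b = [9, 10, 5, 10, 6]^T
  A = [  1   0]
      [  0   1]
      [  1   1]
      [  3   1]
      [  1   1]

(0, 0), (3.333, 0), (2.5, 2.5), (0, 5)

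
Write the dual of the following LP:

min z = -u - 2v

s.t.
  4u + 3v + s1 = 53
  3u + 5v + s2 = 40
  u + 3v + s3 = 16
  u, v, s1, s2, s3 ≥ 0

Primal min cᵀx s.t. Ax ≤ b, x ≥ 0  →  Dual max −bᵀy s.t. Aᵀy ≥ −c, y ≥ 0.

Maximize: z = -53y1 - 40y2 - 16y3

Subject to:
  4y1 + 3y2 + y3 ≥ 1
  3y1 + 5y2 + 3y3 ≥ 2
  y1, y2, y3 ≥ 0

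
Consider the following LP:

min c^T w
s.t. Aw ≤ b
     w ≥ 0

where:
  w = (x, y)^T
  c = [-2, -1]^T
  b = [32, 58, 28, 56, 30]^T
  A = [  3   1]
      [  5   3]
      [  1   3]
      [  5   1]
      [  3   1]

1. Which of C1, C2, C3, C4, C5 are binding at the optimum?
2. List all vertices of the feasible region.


1. C2, C5
2. (0, 0), (10, 0), (8, 6), (7.5, 6.833), (0, 9.333)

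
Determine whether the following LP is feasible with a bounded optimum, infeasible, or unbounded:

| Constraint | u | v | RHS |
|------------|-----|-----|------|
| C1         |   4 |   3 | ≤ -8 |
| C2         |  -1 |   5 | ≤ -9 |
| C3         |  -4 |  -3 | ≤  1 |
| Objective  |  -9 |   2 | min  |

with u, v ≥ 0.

Infeasible (no feasible solution exists)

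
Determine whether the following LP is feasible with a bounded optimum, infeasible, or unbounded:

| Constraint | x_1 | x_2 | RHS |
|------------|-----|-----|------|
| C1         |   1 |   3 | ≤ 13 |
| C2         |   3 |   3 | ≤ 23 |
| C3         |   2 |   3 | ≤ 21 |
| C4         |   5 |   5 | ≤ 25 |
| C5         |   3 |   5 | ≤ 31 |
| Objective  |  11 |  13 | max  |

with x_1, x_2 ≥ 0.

Feasible with a bounded optimal solution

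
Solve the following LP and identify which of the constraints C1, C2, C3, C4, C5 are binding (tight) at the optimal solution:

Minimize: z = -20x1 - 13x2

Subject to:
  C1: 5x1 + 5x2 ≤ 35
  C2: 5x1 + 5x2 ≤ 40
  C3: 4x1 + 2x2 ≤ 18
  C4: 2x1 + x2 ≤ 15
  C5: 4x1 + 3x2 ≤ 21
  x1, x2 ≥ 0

At x1 = 3, x2 = 3, compute slack b - a·x for each constraint:
  C1: 35 − 30 = 5  (slack)
  C2: 40 − 30 = 10  (slack)
  C3: 18 − 18 = 0  (binding)
  C4: 15 − 9 = 6  (slack)
  C5: 21 − 21 = 0  (binding)

Optimal: x1 = 3, x2 = 3
Binding: C3, C5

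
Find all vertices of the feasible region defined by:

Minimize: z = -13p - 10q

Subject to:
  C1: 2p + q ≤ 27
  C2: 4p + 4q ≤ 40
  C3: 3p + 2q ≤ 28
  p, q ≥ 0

(0, 0), (9.333, 0), (8, 2), (0, 10)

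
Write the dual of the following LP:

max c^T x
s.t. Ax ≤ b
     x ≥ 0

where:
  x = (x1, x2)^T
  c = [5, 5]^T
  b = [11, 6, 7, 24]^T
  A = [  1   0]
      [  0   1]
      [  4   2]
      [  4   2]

Primal max cᵀx s.t. Ax ≤ b, x ≥ 0  →  Dual min bᵀy s.t. Aᵀy ≥ c, y ≥ 0.

Minimize: z = 11y1 + 6y2 + 7y3 + 24y4

Subject to:
  y1 + 4y3 + 4y4 ≥ 5
  y2 + 2y3 + 2y4 ≥ 5
  y1, y2, y3, y4 ≥ 0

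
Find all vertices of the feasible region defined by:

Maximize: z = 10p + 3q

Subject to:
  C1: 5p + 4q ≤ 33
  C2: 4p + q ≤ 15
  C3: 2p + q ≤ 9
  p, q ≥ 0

(0, 0), (3.75, 0), (3, 3), (1, 7), (0, 8.25)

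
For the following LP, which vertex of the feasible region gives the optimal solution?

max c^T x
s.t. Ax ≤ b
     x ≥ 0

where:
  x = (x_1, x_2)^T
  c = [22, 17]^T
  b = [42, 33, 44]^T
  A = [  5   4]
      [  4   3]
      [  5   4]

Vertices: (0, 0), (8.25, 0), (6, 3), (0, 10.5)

Evaluate the objective at each vertex of the feasible region:
  z(0, 0) = 0
  z(8.25, 0) = 181.5
  z(6, 3) = 183  ←
  z(0, 10.5) = 178.5
The maximum is at x_1 = 6, x_2 = 3.

(6, 3)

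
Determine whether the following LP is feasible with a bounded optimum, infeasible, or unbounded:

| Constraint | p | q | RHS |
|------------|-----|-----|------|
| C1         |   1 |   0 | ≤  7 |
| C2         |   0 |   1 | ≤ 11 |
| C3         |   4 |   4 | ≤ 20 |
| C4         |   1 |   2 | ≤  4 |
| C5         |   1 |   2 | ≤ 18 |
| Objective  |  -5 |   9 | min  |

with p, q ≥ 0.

Feasible with a bounded optimal solution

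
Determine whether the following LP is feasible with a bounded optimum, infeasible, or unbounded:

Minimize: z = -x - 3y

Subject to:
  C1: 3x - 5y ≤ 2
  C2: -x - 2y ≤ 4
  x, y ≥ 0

Unbounded (objective can decrease without bound)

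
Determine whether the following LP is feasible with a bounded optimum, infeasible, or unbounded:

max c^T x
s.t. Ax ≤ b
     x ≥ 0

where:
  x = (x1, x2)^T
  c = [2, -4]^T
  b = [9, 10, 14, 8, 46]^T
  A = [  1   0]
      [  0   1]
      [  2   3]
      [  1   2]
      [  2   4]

Feasible with a bounded optimal solution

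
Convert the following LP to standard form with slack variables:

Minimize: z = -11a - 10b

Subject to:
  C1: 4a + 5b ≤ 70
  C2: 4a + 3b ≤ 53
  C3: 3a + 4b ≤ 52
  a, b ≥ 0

min z = -11a - 10b

s.t.
  4a + 5b + s1 = 70
  4a + 3b + s2 = 53
  3a + 4b + s3 = 52
  a, b, s1, s2, s3 ≥ 0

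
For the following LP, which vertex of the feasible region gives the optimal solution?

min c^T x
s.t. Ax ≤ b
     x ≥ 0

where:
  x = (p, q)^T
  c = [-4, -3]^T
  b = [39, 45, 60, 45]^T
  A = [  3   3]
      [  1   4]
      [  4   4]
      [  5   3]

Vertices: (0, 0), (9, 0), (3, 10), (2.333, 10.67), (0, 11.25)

Evaluate the objective at each vertex of the feasible region:
  z(0, 0) = 0
  z(9, 0) = -36
  z(3, 10) = -42  ←
  z(2.333, 10.67) = -41.33
  z(0, 11.25) = -33.75
The minimum is at p = 3, q = 10.

(3, 10)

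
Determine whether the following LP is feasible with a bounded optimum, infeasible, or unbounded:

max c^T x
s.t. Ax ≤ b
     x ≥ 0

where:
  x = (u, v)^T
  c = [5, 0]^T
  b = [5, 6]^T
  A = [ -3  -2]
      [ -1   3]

Unbounded (objective can increase without bound)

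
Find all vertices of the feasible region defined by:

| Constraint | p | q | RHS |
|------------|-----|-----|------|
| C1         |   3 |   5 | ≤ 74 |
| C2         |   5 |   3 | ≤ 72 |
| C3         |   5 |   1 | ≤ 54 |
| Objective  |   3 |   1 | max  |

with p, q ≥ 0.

(0, 0), (10.8, 0), (9, 9), (8.625, 9.625), (0, 14.8)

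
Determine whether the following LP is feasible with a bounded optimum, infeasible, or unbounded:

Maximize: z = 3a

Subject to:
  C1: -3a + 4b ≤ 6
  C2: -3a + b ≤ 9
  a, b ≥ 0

Unbounded (objective can increase without bound)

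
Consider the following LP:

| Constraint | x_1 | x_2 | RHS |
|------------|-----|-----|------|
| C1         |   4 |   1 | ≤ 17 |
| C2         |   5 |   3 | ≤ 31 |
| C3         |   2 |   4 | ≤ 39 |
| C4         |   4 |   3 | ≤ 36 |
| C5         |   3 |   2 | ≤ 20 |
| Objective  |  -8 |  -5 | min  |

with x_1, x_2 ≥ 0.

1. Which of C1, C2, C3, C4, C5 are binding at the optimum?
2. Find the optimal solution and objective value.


1. C2, C5
2. x_1 = 2, x_2 = 7, z = -51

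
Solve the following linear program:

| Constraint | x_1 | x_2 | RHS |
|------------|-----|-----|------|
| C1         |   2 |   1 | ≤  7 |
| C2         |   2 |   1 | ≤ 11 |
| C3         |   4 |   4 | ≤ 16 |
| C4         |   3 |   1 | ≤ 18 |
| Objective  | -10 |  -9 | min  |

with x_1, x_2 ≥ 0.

Evaluate the objective at each vertex of the feasible region:
  z(0, 0) = 0
  z(3.5, 0) = -35
  z(3, 1) = -39  ←
  z(0, 4) = -36
The minimum is at x_1 = 3, x_2 = 1.

x_1 = 3, x_2 = 1, z = -39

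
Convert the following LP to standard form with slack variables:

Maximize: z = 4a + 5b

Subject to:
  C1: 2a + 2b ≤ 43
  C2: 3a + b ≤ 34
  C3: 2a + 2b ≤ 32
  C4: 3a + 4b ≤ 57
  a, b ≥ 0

max z = 4a + 5b

s.t.
  2a + 2b + s1 = 43
  3a + b + s2 = 34
  2a + 2b + s3 = 32
  3a + 4b + s4 = 57
  a, b, s1, s2, s3, s4 ≥ 0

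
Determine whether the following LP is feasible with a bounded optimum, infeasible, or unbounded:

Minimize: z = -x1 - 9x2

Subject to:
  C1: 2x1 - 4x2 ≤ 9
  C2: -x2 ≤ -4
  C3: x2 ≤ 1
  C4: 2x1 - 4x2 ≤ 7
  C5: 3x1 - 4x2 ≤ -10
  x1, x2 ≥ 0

Infeasible (no feasible solution exists)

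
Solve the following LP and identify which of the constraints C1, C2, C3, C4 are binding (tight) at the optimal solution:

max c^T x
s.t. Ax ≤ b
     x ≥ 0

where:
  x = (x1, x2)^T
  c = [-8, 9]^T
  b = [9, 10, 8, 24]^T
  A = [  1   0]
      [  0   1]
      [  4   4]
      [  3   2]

At x1 = 0, x2 = 2, compute slack b - a·x for each constraint:
  C1: 9 − 0 = 9  (slack)
  C2: 10 − 2 = 8  (slack)
  C3: 8 − 8 = 0  (binding)
  C4: 24 − 4 = 20  (slack)

Optimal: x1 = 0, x2 = 2
Binding: C3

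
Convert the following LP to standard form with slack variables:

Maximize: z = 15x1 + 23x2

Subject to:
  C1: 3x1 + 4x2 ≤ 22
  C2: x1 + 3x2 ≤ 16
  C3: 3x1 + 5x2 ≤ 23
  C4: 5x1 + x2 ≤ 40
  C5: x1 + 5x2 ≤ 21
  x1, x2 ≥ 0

max z = 15x1 + 23x2

s.t.
  3x1 + 4x2 + s1 = 22
  x1 + 3x2 + s2 = 16
  3x1 + 5x2 + s3 = 23
  5x1 + x2 + s4 = 40
  x1 + 5x2 + s5 = 21
  x1, x2, s1, s2, s3, s4, s5 ≥ 0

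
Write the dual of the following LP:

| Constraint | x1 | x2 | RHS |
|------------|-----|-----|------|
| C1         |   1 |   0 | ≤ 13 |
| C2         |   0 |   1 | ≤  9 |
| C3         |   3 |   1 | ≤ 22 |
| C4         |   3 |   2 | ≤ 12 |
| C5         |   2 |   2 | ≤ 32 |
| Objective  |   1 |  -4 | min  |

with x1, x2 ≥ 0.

Primal min cᵀx s.t. Ax ≤ b, x ≥ 0  →  Dual max −bᵀy s.t. Aᵀy ≥ −c, y ≥ 0.

Maximize: z = -13y1 - 9y2 - 22y3 - 12y4 - 32y5

Subject to:
  y1 + 3y3 + 3y4 + 2y5 ≥ -1
  y2 + y3 + 2y4 + 2y5 ≥ 4
  y1, y2, y3, y4, y5 ≥ 0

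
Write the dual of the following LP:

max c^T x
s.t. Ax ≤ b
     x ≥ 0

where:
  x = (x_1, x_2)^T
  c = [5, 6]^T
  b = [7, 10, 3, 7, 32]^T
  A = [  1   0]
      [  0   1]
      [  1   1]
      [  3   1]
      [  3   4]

Primal max cᵀx s.t. Ax ≤ b, x ≥ 0  →  Dual min bᵀy s.t. Aᵀy ≥ c, y ≥ 0.

Minimize: z = 7y1 + 10y2 + 3y3 + 7y4 + 32y5

Subject to:
  y1 + y3 + 3y4 + 3y5 ≥ 5
  y2 + y3 + y4 + 4y5 ≥ 6
  y1, y2, y3, y4, y5 ≥ 0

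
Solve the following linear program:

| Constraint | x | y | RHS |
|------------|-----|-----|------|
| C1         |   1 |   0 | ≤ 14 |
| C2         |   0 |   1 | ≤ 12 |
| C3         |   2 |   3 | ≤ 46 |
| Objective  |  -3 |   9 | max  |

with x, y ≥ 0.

Evaluate the objective at each vertex of the feasible region:
  z(0, 0) = 0
  z(14, 0) = -42
  z(14, 6) = 12
  z(5, 12) = 93
  z(0, 12) = 108  ←
The maximum is at x = 0, y = 12.

x = 0, y = 12, z = 108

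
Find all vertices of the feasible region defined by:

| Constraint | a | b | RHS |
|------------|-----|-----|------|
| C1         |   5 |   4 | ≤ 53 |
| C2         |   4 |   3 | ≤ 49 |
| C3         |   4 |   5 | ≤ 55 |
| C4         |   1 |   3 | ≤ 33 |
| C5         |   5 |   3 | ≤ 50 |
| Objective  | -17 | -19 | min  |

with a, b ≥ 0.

(0, 0), (10, 0), (8.2, 3), (5, 7), (0, 11)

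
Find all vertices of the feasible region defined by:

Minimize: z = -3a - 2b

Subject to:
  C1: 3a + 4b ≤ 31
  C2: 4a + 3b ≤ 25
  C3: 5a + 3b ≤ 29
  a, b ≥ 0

(0, 0), (5.8, 0), (4, 3), (1, 7), (0, 7.75)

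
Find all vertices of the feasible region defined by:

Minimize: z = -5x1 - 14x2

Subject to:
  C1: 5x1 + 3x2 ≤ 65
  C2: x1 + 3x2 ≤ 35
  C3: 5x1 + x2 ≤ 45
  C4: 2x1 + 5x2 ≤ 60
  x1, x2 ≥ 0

(0, 0), (9, 0), (7.174, 9.13), (5, 10), (0, 11.67)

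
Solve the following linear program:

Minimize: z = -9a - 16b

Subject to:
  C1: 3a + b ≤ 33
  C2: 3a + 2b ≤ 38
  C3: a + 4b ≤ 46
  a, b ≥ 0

Evaluate the objective at each vertex of the feasible region:
  z(0, 0) = 0
  z(11, 0) = -99
  z(9.333, 5) = -164
  z(6, 10) = -214  ←
  z(0, 11.5) = -184
The minimum is at a = 6, b = 10.

a = 6, b = 10, z = -214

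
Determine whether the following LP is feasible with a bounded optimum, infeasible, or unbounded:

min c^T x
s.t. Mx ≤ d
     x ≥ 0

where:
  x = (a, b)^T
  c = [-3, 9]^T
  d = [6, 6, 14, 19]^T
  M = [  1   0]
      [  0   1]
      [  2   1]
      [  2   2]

Feasible with a bounded optimal solution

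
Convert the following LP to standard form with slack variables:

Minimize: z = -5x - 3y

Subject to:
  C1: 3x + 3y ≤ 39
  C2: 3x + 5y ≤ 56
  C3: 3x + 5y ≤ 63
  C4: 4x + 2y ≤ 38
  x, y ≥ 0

min z = -5x - 3y

s.t.
  3x + 3y + s1 = 39
  3x + 5y + s2 = 56
  3x + 5y + s3 = 63
  4x + 2y + s4 = 38
  x, y, s1, s2, s3, s4 ≥ 0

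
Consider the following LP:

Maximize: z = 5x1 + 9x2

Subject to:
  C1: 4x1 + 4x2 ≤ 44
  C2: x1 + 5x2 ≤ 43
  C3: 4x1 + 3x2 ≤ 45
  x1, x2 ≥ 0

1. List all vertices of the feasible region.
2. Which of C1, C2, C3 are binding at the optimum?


1. (0, 0), (11, 0), (3, 8), (0, 8.6)
2. C1, C2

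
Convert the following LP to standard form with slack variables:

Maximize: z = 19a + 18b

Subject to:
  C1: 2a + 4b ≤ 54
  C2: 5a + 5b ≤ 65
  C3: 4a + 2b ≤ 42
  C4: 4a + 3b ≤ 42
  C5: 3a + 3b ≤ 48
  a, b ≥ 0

max z = 19a + 18b

s.t.
  2a + 4b + s1 = 54
  5a + 5b + s2 = 65
  4a + 2b + s3 = 42
  4a + 3b + s4 = 42
  3a + 3b + s5 = 48
  a, b, s1, s2, s3, s4, s5 ≥ 0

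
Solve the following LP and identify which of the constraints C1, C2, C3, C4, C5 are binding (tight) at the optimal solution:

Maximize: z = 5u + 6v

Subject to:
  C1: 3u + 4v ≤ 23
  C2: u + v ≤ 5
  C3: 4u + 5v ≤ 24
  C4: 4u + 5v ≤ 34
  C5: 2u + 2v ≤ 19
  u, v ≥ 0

At u = 1, v = 4, compute slack b - a·x for each constraint:
  C1: 23 − 19 = 4  (slack)
  C2: 5 − 5 = 0  (binding)
  C3: 24 − 24 = 0  (binding)
  C4: 34 − 24 = 10  (slack)
  C5: 19 − 10 = 9  (slack)

Optimal: u = 1, v = 4
Binding: C2, C3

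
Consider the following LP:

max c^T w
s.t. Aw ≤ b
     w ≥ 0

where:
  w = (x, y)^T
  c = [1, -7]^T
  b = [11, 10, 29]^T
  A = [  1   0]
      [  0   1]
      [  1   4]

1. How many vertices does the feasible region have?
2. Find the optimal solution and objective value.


1. 4
2. x = 11, y = 0, z = 11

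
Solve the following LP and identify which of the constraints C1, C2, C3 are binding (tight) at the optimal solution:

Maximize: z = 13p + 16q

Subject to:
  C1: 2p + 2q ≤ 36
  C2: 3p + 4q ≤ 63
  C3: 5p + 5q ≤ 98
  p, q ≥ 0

At p = 9, q = 9, compute slack b - a·x for each constraint:
  C1: 36 − 36 = 0  (binding)
  C2: 63 − 63 = 0  (binding)
  C3: 98 − 90 = 8  (slack)

Optimal: p = 9, q = 9
Binding: C1, C2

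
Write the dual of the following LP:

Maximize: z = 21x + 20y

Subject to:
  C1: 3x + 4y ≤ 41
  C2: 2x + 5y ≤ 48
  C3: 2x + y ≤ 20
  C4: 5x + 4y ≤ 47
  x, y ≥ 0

Primal max cᵀx s.t. Ax ≤ b, x ≥ 0  →  Dual min bᵀy s.t. Aᵀy ≥ c, y ≥ 0.

Minimize: z = 41y1 + 48y2 + 20y3 + 47y4

Subject to:
  3y1 + 2y2 + 2y3 + 5y4 ≥ 21
  4y1 + 5y2 + y3 + 4y4 ≥ 20
  y1, y2, y3, y4 ≥ 0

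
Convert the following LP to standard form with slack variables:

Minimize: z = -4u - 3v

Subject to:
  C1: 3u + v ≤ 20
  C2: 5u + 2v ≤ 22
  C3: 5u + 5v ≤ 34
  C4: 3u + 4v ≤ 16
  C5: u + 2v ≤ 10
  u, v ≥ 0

min z = -4u - 3v

s.t.
  3u + v + s1 = 20
  5u + 2v + s2 = 22
  5u + 5v + s3 = 34
  3u + 4v + s4 = 16
  u + 2v + s5 = 10
  u, v, s1, s2, s3, s4, s5 ≥ 0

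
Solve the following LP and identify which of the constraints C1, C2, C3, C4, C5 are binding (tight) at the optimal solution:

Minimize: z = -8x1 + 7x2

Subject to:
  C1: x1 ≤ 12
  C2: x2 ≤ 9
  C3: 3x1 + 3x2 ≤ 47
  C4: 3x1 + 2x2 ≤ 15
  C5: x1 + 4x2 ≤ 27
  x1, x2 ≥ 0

At x1 = 5, x2 = 0, compute slack b - a·x for each constraint:
  C1: 12 − 5 = 7  (slack)
  C2: 9 − 0 = 9  (slack)
  C3: 47 − 15 = 32  (slack)
  C4: 15 − 15 = 0  (binding)
  C5: 27 − 5 = 22  (slack)

Optimal: x1 = 5, x2 = 0
Binding: C4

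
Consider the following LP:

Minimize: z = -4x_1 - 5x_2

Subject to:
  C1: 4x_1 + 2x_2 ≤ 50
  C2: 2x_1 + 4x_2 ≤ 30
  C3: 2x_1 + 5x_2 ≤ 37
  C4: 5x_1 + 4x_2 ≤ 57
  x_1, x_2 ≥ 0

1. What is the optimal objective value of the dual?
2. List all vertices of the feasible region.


1. -51
2. (0, 0), (11.4, 0), (9, 3), (1, 7), (0, 7.4)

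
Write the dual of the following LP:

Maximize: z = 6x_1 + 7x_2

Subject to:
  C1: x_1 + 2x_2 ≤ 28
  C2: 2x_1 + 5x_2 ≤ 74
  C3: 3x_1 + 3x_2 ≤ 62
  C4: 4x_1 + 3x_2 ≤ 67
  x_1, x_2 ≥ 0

Primal max cᵀx s.t. Ax ≤ b, x ≥ 0  →  Dual min bᵀy s.t. Aᵀy ≥ c, y ≥ 0.

Minimize: z = 28y1 + 74y2 + 62y3 + 67y4

Subject to:
  y1 + 2y2 + 3y3 + 4y4 ≥ 6
  2y1 + 5y2 + 3y3 + 3y4 ≥ 7
  y1, y2, y3, y4 ≥ 0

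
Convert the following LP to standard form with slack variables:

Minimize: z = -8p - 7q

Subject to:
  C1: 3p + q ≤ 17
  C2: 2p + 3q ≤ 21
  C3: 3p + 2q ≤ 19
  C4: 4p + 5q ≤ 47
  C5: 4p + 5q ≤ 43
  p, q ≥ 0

min z = -8p - 7q

s.t.
  3p + q + s1 = 17
  2p + 3q + s2 = 21
  3p + 2q + s3 = 19
  4p + 5q + s4 = 47
  4p + 5q + s5 = 43
  p, q, s1, s2, s3, s4, s5 ≥ 0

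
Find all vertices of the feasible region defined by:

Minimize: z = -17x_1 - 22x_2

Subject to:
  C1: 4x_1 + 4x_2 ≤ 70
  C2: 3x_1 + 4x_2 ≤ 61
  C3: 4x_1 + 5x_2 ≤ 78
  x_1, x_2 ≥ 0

(0, 0), (17.5, 0), (9.5, 8), (7, 10), (0, 15.25)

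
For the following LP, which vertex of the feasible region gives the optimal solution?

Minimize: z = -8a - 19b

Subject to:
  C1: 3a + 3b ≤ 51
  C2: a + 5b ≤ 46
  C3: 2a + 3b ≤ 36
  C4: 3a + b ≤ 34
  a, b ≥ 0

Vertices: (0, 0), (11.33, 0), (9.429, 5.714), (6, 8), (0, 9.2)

Evaluate the objective at each vertex of the feasible region:
  z(0, 0) = 0
  z(11.33, 0) = -90.67
  z(9.429, 5.714) = -184
  z(6, 8) = -200  ←
  z(0, 9.2) = -174.8
The minimum is at a = 6, b = 8.

(6, 8)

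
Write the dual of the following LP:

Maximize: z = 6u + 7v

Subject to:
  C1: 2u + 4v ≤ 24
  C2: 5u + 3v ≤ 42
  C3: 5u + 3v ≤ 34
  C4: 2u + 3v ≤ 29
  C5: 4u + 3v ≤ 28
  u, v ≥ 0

Primal max cᵀx s.t. Ax ≤ b, x ≥ 0  →  Dual min bᵀy s.t. Aᵀy ≥ c, y ≥ 0.

Minimize: z = 24y1 + 42y2 + 34y3 + 29y4 + 28y5

Subject to:
  2y1 + 5y2 + 5y3 + 2y4 + 4y5 ≥ 6
  4y1 + 3y2 + 3y3 + 3y4 + 3y5 ≥ 7
  y1, y2, y3, y4, y5 ≥ 0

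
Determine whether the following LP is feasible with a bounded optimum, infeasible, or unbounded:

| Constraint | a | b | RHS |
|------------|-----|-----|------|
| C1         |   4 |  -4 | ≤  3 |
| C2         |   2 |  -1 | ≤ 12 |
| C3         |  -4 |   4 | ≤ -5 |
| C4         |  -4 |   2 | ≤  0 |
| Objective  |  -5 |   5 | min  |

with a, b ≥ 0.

Infeasible (no feasible solution exists)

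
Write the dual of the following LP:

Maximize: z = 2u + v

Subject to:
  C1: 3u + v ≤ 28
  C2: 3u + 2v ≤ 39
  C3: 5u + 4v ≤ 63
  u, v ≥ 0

Primal max cᵀx s.t. Ax ≤ b, x ≥ 0  →  Dual min bᵀy s.t. Aᵀy ≥ c, y ≥ 0.

Minimize: z = 28y1 + 39y2 + 63y3

Subject to:
  3y1 + 3y2 + 5y3 ≥ 2
  y1 + 2y2 + 4y3 ≥ 1
  y1, y2, y3 ≥ 0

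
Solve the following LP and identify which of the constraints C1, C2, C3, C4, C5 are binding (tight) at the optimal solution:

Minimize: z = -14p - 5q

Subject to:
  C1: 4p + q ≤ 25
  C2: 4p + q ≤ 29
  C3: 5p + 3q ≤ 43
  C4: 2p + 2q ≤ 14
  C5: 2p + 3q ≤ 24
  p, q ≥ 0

At p = 6, q = 1, compute slack b - a·x for each constraint:
  C1: 25 − 25 = 0  (binding)
  C2: 29 − 25 = 4  (slack)
  C3: 43 − 33 = 10  (slack)
  C4: 14 − 14 = 0  (binding)
  C5: 24 − 15 = 9  (slack)

Optimal: p = 6, q = 1
Binding: C1, C4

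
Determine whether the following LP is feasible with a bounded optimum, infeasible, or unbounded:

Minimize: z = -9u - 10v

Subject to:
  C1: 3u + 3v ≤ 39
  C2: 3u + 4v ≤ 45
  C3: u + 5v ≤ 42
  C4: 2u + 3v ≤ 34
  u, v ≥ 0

Feasible with a bounded optimal solution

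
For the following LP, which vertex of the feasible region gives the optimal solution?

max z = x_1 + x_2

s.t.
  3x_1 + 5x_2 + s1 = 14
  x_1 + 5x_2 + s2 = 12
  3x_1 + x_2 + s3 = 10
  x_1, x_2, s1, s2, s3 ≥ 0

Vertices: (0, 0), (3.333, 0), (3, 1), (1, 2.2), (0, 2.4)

Evaluate the objective at each vertex of the feasible region:
  z(0, 0) = 0
  z(3.333, 0) = 3.333
  z(3, 1) = 4  ←
  z(1, 2.2) = 3.2
  z(0, 2.4) = 2.4
The maximum is at x_1 = 3, x_2 = 1.

(3, 1)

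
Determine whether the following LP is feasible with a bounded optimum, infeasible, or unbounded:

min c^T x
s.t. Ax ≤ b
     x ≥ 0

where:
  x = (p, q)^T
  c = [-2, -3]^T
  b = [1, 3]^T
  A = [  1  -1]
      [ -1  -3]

Unbounded (objective can decrease without bound)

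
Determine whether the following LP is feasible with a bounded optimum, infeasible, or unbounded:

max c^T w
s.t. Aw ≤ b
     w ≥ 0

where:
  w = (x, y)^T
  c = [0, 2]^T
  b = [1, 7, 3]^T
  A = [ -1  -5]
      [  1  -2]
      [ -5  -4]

Unbounded (objective can increase without bound)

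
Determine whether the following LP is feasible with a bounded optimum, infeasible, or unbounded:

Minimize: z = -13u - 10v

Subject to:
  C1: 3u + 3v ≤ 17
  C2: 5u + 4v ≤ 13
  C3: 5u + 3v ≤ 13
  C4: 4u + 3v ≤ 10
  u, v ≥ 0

Feasible with a bounded optimal solution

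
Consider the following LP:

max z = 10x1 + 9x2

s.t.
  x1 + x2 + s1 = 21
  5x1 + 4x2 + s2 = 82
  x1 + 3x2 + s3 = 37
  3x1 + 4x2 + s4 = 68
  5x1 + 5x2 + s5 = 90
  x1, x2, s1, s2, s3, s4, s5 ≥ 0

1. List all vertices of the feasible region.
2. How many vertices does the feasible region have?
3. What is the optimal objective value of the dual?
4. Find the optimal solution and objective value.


1. (0, 0), (16.4, 0), (10, 8), (8.5, 9.5), (0, 12.33)
2. 5
3. 172
4. x1 = 10, x2 = 8, z = 172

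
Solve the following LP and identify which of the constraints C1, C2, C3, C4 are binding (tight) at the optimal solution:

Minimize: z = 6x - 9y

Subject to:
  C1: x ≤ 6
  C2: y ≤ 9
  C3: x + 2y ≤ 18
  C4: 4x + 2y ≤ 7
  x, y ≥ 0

At x = 0, y = 3.5, compute slack b - a·x for each constraint:
  C1: 6 − 0 = 6  (slack)
  C2: 9 − 3.5 = 5.5  (slack)
  C3: 18 − 7 = 11  (slack)
  C4: 7 − 7 = 0  (binding)

Optimal: x = 0, y = 3.5
Binding: C4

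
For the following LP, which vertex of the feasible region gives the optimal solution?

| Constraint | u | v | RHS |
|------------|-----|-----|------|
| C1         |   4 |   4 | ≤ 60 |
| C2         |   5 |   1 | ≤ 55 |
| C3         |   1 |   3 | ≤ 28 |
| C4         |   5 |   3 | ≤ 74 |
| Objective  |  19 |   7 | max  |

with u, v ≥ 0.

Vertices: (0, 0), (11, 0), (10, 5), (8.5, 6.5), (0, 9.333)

Evaluate the objective at each vertex of the feasible region:
  z(0, 0) = 0
  z(11, 0) = 209
  z(10, 5) = 225  ←
  z(8.5, 6.5) = 207
  z(0, 9.333) = 65.33
The maximum is at u = 10, v = 5.

(10, 5)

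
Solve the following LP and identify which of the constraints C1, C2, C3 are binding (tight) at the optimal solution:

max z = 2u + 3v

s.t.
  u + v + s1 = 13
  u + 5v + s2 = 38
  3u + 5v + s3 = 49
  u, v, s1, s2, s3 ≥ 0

At u = 8, v = 5, compute slack b - a·x for each constraint:
  C1: 13 − 13 = 0  (binding)
  C2: 38 − 33 = 5  (slack)
  C3: 49 − 49 = 0  (binding)

Optimal: u = 8, v = 5
Binding: C1, C3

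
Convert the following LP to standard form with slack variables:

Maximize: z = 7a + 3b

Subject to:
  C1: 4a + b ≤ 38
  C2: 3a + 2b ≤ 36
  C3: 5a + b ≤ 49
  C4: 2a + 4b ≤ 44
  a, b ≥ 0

max z = 7a + 3b

s.t.
  4a + b + s1 = 38
  3a + 2b + s2 = 36
  5a + b + s3 = 49
  2a + 4b + s4 = 44
  a, b, s1, s2, s3, s4 ≥ 0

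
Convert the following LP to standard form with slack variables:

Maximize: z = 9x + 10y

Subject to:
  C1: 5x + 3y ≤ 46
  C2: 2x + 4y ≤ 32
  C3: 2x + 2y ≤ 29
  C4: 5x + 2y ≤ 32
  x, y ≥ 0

max z = 9x + 10y

s.t.
  5x + 3y + s1 = 46
  2x + 4y + s2 = 32
  2x + 2y + s3 = 29
  5x + 2y + s4 = 32
  x, y, s1, s2, s3, s4 ≥ 0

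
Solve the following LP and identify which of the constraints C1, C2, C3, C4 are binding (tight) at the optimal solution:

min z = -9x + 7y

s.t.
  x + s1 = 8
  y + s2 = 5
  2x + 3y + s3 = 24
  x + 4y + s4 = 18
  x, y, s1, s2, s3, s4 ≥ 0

At x = 8, y = 0, compute slack b - a·x for each constraint:
  C1: 8 − 8 = 0  (binding)
  C2: 5 − 0 = 5  (slack)
  C3: 24 − 16 = 8  (slack)
  C4: 18 − 8 = 10  (slack)

Optimal: x = 8, y = 0
Binding: C1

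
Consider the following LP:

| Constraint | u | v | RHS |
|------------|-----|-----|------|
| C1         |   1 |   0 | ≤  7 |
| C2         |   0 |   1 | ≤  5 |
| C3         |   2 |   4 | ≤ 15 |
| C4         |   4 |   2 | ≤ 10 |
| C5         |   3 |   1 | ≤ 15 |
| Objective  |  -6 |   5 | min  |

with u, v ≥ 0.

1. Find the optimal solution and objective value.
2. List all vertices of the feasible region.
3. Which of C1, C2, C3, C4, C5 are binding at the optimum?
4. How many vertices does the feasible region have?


1. u = 2.5, v = 0, z = -15
2. (0, 0), (2.5, 0), (0.8333, 3.333), (0, 3.75)
3. C4
4. 4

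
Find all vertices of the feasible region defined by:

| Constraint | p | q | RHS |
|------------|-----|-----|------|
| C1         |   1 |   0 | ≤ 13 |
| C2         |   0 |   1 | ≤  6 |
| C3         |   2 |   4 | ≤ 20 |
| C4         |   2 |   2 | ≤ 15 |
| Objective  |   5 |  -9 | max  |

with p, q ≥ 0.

(0, 0), (7.5, 0), (5, 2.5), (0, 5)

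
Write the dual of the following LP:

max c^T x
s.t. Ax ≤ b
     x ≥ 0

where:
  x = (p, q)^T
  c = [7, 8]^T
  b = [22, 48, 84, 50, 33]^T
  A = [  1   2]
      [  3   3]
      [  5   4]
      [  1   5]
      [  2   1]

Primal max cᵀx s.t. Ax ≤ b, x ≥ 0  →  Dual min bᵀy s.t. Aᵀy ≥ c, y ≥ 0.

Minimize: z = 22y1 + 48y2 + 84y3 + 50y4 + 33y5

Subject to:
  y1 + 3y2 + 5y3 + y4 + 2y5 ≥ 7
  2y1 + 3y2 + 4y3 + 5y4 + y5 ≥ 8
  y1, y2, y3, y4, y5 ≥ 0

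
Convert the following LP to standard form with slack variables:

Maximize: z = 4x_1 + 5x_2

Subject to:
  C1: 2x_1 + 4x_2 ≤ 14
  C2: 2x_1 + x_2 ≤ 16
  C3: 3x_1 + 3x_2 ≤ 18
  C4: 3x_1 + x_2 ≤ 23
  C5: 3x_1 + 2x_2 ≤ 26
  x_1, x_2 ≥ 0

max z = 4x_1 + 5x_2

s.t.
  2x_1 + 4x_2 + s1 = 14
  2x_1 + x_2 + s2 = 16
  3x_1 + 3x_2 + s3 = 18
  3x_1 + x_2 + s4 = 23
  3x_1 + 2x_2 + s5 = 26
  x_1, x_2, s1, s2, s3, s4, s5 ≥ 0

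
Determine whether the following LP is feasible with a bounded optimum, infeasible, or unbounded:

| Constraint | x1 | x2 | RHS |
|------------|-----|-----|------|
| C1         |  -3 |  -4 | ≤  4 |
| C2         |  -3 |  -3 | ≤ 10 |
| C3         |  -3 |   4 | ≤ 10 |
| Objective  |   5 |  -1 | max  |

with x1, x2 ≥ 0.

Unbounded (objective can increase without bound)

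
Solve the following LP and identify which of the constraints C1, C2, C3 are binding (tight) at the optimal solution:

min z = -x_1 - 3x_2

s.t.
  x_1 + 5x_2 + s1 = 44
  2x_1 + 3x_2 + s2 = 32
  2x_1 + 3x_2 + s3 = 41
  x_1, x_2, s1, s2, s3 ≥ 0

At x_1 = 4, x_2 = 8, compute slack b - a·x for each constraint:
  C1: 44 − 44 = 0  (binding)
  C2: 32 − 32 = 0  (binding)
  C3: 41 − 32 = 9  (slack)

Optimal: x_1 = 4, x_2 = 8
Binding: C1, C2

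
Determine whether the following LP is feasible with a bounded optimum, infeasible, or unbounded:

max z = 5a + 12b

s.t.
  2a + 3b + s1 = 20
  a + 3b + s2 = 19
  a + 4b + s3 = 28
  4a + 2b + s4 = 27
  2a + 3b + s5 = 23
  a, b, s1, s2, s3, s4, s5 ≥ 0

Feasible with a bounded optimal solution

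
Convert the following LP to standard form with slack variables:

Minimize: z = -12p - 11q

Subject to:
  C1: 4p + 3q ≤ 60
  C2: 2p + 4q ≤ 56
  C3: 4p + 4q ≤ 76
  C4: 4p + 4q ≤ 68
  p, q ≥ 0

min z = -12p - 11q

s.t.
  4p + 3q + s1 = 60
  2p + 4q + s2 = 56
  4p + 4q + s3 = 76
  4p + 4q + s4 = 68
  p, q, s1, s2, s3, s4 ≥ 0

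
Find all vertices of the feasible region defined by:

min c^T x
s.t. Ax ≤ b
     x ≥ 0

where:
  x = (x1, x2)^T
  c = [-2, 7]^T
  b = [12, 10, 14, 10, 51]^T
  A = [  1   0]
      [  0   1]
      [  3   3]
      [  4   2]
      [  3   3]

(0, 0), (2.5, 0), (0.3333, 4.333), (0, 4.667)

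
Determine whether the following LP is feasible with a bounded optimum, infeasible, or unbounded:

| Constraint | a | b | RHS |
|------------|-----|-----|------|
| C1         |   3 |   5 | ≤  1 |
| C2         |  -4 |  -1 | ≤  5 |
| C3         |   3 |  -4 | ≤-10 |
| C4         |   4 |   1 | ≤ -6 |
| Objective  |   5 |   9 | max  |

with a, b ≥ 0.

Infeasible (no feasible solution exists)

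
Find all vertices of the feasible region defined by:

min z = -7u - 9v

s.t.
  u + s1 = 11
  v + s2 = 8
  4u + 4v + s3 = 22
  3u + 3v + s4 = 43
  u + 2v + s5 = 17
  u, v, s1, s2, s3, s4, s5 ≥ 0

(0, 0), (5.5, 0), (0, 5.5)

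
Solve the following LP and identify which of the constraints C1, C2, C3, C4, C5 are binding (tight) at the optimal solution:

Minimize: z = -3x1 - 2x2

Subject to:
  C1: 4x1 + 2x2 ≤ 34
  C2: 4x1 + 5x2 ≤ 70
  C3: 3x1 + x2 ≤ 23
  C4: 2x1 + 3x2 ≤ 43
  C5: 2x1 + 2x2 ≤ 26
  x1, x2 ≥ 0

At x1 = 4, x2 = 9, compute slack b - a·x for each constraint:
  C1: 34 − 34 = 0  (binding)
  C2: 70 − 61 = 9  (slack)
  C3: 23 − 21 = 2  (slack)
  C4: 43 − 35 = 8  (slack)
  C5: 26 − 26 = 0  (binding)

Optimal: x1 = 4, x2 = 9
Binding: C1, C5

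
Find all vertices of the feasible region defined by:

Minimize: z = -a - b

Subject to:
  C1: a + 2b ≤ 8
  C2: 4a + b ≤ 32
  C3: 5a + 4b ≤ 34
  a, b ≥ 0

(0, 0), (6.8, 0), (6, 1), (0, 4)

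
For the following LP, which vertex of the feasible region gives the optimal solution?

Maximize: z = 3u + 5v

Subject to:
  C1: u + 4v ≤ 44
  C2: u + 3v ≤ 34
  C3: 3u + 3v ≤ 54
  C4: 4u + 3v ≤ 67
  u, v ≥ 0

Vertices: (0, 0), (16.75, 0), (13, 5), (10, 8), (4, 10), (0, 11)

Evaluate the objective at each vertex of the feasible region:
  z(0, 0) = 0
  z(16.75, 0) = 50.25
  z(13, 5) = 64
  z(10, 8) = 70  ←
  z(4, 10) = 62
  z(0, 11) = 55
The maximum is at u = 10, v = 8.

(10, 8)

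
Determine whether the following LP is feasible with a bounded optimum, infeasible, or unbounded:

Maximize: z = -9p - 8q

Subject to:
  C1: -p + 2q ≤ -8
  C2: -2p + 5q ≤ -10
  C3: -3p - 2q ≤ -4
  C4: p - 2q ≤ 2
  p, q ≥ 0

Infeasible (no feasible solution exists)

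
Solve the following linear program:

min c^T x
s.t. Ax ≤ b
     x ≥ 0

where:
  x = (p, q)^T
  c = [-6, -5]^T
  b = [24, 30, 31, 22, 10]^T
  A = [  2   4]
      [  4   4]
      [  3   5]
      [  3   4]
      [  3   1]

Evaluate the objective at each vertex of the feasible region:
  z(0, 0) = 0
  z(3.333, 0) = -20
  z(2, 4) = -32  ←
  z(0, 5.5) = -27.5
The minimum is at p = 2, q = 4.

p = 2, q = 4, z = -32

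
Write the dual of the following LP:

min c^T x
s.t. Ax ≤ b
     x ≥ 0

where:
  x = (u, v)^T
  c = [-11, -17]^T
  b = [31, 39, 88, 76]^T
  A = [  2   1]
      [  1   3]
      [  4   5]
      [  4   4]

Primal min cᵀx s.t. Ax ≤ b, x ≥ 0  →  Dual max −bᵀy s.t. Aᵀy ≥ −c, y ≥ 0.

Maximize: z = -31y1 - 39y2 - 88y3 - 76y4

Subject to:
  2y1 + y2 + 4y3 + 4y4 ≥ 11
  y1 + 3y2 + 5y3 + 4y4 ≥ 17
  y1, y2, y3, y4 ≥ 0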